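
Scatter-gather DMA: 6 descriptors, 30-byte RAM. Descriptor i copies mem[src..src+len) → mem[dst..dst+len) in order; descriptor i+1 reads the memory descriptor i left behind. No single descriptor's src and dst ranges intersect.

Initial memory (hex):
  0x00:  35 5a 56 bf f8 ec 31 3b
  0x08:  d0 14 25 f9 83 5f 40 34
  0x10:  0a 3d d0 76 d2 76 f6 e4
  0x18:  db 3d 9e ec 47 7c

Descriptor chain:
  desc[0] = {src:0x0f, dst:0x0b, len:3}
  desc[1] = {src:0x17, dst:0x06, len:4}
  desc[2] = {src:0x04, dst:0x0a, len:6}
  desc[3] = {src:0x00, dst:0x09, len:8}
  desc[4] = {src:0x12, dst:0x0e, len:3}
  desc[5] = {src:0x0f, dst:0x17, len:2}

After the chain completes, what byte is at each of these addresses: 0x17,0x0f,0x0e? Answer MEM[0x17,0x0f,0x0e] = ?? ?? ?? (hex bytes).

#0 dst[0x0b+3] := {0x34,0x0a,0x3d}
#1 dst[0x06+4] := {0xe4,0xdb,0x3d,0x9e}
#2 dst[0x0a+6] := {0xf8,0xec,0xe4,0xdb,0x3d,0x9e}
#3 dst[0x09+8] := {0x35,0x5a,0x56,0xbf,0xf8,0xec,0xe4,0xdb}
#4 dst[0x0e+3] := {0xd0,0x76,0xd2}
#5 dst[0x17+2] := {0x76,0xd2}
query mem[0x17]=0x76, mem[0x0f]=0x76, mem[0x0e]=0xd0

MEM[0x17,0x0f,0x0e] = 76 76 d0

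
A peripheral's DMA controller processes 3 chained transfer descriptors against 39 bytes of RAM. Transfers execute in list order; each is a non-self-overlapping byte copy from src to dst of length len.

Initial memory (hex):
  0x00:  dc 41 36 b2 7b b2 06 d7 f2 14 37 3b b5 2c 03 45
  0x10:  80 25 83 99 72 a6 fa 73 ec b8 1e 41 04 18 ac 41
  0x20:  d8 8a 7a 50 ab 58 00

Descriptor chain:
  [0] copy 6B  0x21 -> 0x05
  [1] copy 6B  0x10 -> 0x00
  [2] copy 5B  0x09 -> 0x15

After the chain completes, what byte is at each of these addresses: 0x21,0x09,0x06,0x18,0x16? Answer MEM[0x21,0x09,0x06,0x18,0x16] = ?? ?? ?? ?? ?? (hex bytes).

  after D0: wrote 6B at 0x05 = 8a7a50ab5800
  after D1: wrote 6B at 0x00 = 8025839972a6
  after D2: wrote 5B at 0x15 = 58003bb52c
query mem[0x21]=0x8a, mem[0x09]=0x58, mem[0x06]=0x7a, mem[0x18]=0xb5, mem[0x16]=0x00

MEM[0x21,0x09,0x06,0x18,0x16] = 8a 58 7a b5 00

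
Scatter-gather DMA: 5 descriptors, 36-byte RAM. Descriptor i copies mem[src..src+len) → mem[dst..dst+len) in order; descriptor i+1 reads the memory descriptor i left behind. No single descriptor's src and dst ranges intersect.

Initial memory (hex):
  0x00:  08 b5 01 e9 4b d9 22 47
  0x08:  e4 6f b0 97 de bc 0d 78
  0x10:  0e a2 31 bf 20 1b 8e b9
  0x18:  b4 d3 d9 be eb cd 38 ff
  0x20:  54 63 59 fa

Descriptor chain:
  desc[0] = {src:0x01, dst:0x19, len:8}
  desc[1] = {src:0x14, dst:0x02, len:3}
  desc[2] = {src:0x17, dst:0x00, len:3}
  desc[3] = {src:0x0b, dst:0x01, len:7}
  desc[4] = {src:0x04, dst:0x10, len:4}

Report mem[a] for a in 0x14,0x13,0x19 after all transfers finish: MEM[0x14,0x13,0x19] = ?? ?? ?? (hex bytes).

[0] 0x01->0x19 len=8 : b5 01 e9 4b d9 22 47 e4
[1] 0x14->0x02 len=3 : 20 1b 8e
[2] 0x17->0x00 len=3 : b9 b4 b5
[3] 0x0b->0x01 len=7 : 97 de bc 0d 78 0e a2
[4] 0x04->0x10 len=4 : 0d 78 0e a2
query mem[0x14]=0x20, mem[0x13]=0xa2, mem[0x19]=0xb5

MEM[0x14,0x13,0x19] = 20 a2 b5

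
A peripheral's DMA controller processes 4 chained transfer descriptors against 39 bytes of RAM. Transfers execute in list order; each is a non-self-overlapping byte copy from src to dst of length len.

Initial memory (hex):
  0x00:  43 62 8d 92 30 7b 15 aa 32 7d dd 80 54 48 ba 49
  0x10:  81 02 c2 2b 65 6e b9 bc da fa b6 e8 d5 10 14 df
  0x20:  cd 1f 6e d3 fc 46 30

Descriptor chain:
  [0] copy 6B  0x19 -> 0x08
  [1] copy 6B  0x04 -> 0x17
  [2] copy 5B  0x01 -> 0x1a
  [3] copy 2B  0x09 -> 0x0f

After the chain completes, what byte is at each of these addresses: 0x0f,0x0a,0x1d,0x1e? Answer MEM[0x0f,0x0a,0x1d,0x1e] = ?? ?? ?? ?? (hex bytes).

  after D0: wrote 6B at 0x08 = fab6e8d51014
  after D1: wrote 6B at 0x17 = 307b15aafab6
  after D2: wrote 5B at 0x1a = 628d92307b
  after D3: wrote 2B at 0x0f = b6e8
query mem[0x0f]=0xb6, mem[0x0a]=0xe8, mem[0x1d]=0x30, mem[0x1e]=0x7b

MEM[0x0f,0x0a,0x1d,0x1e] = b6 e8 30 7b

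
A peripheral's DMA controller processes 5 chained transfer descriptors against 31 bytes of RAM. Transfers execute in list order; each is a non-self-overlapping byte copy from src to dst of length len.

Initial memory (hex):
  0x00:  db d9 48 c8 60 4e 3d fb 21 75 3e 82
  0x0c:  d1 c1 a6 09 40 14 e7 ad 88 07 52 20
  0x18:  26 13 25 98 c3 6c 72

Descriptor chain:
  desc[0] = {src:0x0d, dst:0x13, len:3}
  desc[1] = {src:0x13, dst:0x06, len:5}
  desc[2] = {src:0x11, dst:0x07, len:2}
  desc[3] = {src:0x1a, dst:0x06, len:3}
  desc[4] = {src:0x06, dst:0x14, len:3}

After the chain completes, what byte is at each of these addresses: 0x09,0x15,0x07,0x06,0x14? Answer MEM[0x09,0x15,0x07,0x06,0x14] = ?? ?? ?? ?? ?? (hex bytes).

MEM[0x09,0x15,0x07,0x06,0x14] = 52 98 98 25 25

#0 dst[0x13+3] := {0xc1,0xa6,0x09}
#1 dst[0x06+5] := {0xc1,0xa6,0x09,0x52,0x20}
#2 dst[0x07+2] := {0x14,0xe7}
#3 dst[0x06+3] := {0x25,0x98,0xc3}
#4 dst[0x14+3] := {0x25,0x98,0xc3}
query mem[0x09]=0x52, mem[0x15]=0x98, mem[0x07]=0x98, mem[0x06]=0x25, mem[0x14]=0x25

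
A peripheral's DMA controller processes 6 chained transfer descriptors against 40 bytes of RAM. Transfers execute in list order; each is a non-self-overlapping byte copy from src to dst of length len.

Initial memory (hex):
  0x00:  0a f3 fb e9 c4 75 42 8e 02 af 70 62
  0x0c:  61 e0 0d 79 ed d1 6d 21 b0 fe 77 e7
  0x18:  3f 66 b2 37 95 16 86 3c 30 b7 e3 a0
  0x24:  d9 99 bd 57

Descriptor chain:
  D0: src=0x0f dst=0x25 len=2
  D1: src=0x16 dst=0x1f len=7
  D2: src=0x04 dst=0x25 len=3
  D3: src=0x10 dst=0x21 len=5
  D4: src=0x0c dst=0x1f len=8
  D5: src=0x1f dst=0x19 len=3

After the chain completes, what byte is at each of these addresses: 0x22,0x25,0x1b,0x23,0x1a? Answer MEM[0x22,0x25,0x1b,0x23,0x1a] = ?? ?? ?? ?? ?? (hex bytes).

#0 dst[0x25+2] := {0x79,0xed}
#1 dst[0x1f+7] := {0x77,0xe7,0x3f,0x66,0xb2,0x37,0x95}
#2 dst[0x25+3] := {0xc4,0x75,0x42}
#3 dst[0x21+5] := {0xed,0xd1,0x6d,0x21,0xb0}
#4 dst[0x1f+8] := {0x61,0xe0,0x0d,0x79,0xed,0xd1,0x6d,0x21}
#5 dst[0x19+3] := {0x61,0xe0,0x0d}
query mem[0x22]=0x79, mem[0x25]=0x6d, mem[0x1b]=0x0d, mem[0x23]=0xed, mem[0x1a]=0xe0

MEM[0x22,0x25,0x1b,0x23,0x1a] = 79 6d 0d ed e0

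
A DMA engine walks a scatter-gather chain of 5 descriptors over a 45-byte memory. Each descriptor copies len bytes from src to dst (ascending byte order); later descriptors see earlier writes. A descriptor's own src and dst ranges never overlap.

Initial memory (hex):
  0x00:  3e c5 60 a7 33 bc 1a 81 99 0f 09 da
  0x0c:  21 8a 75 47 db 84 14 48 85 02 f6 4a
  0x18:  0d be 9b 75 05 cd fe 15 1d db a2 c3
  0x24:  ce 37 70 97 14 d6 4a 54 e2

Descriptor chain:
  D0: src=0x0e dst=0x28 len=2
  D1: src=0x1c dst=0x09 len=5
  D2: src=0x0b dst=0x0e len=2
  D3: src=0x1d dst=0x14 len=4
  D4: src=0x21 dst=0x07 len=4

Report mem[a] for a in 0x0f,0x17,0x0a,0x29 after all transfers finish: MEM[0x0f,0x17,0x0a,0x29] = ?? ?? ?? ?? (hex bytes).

MEM[0x0f,0x17,0x0a,0x29] = 15 1d ce 47

#0 dst[0x28+2] := {0x75,0x47}
#1 dst[0x09+5] := {0x05,0xcd,0xfe,0x15,0x1d}
#2 dst[0x0e+2] := {0xfe,0x15}
#3 dst[0x14+4] := {0xcd,0xfe,0x15,0x1d}
#4 dst[0x07+4] := {0xdb,0xa2,0xc3,0xce}
query mem[0x0f]=0x15, mem[0x17]=0x1d, mem[0x0a]=0xce, mem[0x29]=0x47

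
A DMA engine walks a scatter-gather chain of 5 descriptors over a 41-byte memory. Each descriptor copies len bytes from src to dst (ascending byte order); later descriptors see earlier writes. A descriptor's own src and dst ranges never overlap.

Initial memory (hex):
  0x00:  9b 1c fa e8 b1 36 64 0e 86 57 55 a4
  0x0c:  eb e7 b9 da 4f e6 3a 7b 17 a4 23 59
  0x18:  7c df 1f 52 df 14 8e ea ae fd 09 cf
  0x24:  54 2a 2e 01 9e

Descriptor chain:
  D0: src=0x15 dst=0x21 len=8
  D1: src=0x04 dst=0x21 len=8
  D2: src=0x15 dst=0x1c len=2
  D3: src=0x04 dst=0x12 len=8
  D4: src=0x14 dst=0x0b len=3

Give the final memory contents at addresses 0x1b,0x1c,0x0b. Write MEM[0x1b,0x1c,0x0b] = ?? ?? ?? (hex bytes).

D0: mem[0x21..0x28] <- [a4 23 59 7c df 1f 52 df]
D1: mem[0x21..0x28] <- [b1 36 64 0e 86 57 55 a4]
D2: mem[0x1c..0x1d] <- [a4 23]
D3: mem[0x12..0x19] <- [b1 36 64 0e 86 57 55 a4]
D4: mem[0x0b..0x0d] <- [64 0e 86]
query mem[0x1b]=0x52, mem[0x1c]=0xa4, mem[0x0b]=0x64

MEM[0x1b,0x1c,0x0b] = 52 a4 64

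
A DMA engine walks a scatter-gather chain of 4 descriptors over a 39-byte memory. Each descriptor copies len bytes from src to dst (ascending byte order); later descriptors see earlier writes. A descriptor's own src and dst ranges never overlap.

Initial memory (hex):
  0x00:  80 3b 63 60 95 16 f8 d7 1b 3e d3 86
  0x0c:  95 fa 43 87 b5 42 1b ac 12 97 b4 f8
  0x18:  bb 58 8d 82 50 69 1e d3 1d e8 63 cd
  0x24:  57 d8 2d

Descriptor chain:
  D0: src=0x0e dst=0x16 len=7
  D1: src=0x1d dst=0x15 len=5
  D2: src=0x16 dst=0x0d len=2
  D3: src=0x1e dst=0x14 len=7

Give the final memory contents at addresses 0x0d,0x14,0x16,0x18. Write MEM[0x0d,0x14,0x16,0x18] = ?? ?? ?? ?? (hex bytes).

MEM[0x0d,0x14,0x16,0x18] = 1e 1e 1d 63

D0: mem[0x16..0x1c] <- [43 87 b5 42 1b ac 12]
D1: mem[0x15..0x19] <- [69 1e d3 1d e8]
D2: mem[0x0d..0x0e] <- [1e d3]
D3: mem[0x14..0x1a] <- [1e d3 1d e8 63 cd 57]
query mem[0x0d]=0x1e, mem[0x14]=0x1e, mem[0x16]=0x1d, mem[0x18]=0x63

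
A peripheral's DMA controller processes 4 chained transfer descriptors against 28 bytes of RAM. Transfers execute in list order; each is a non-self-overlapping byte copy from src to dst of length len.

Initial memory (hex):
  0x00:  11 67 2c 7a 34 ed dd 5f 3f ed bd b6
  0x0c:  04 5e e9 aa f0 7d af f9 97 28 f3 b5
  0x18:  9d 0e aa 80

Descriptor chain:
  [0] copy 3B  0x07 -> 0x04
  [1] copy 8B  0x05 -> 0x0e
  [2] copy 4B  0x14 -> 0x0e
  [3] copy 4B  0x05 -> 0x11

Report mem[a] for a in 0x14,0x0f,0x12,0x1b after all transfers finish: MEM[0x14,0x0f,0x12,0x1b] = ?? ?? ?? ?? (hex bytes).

  after D0: wrote 3B at 0x04 = 5f3fed
  after D1: wrote 8B at 0x0e = 3fed5f3fedbdb604
  after D2: wrote 4B at 0x0e = b604f3b5
  after D3: wrote 4B at 0x11 = 3fed5f3f
query mem[0x14]=0x3f, mem[0x0f]=0x04, mem[0x12]=0xed, mem[0x1b]=0x80

MEM[0x14,0x0f,0x12,0x1b] = 3f 04 ed 80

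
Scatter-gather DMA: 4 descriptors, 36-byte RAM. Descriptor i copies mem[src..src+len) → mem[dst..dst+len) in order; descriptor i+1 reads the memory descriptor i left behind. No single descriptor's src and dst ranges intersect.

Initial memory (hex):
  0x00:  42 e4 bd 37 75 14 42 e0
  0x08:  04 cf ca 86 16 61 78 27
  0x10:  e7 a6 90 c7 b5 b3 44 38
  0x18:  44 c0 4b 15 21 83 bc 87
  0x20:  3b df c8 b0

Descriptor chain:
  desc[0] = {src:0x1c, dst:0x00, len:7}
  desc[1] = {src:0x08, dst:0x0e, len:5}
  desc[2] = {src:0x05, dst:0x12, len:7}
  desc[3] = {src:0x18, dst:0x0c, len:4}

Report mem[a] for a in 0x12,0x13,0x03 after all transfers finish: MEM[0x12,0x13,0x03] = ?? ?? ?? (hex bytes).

MEM[0x12,0x13,0x03] = df c8 87

[0] 0x1c->0x00 len=7 : 21 83 bc 87 3b df c8
[1] 0x08->0x0e len=5 : 04 cf ca 86 16
[2] 0x05->0x12 len=7 : df c8 e0 04 cf ca 86
[3] 0x18->0x0c len=4 : 86 c0 4b 15
query mem[0x12]=0xdf, mem[0x13]=0xc8, mem[0x03]=0x87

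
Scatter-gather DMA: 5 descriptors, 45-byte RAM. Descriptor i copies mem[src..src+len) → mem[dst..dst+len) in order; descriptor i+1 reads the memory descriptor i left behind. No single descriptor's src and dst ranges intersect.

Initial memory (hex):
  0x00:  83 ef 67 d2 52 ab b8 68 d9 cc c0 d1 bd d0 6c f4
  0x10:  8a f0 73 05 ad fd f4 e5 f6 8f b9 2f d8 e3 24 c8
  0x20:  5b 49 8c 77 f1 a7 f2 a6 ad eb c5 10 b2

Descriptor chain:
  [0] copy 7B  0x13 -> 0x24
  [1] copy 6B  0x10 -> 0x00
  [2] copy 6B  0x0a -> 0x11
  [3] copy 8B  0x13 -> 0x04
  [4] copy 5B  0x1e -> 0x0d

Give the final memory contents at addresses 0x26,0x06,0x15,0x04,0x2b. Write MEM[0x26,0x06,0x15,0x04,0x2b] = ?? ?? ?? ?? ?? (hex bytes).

MEM[0x26,0x06,0x15,0x04,0x2b] = fd 6c 6c bd 10

#0 dst[0x24+7] := {0x05,0xad,0xfd,0xf4,0xe5,0xf6,0x8f}
#1 dst[0x00+6] := {0x8a,0xf0,0x73,0x05,0xad,0xfd}
#2 dst[0x11+6] := {0xc0,0xd1,0xbd,0xd0,0x6c,0xf4}
#3 dst[0x04+8] := {0xbd,0xd0,0x6c,0xf4,0xe5,0xf6,0x8f,0xb9}
#4 dst[0x0d+5] := {0x24,0xc8,0x5b,0x49,0x8c}
query mem[0x26]=0xfd, mem[0x06]=0x6c, mem[0x15]=0x6c, mem[0x04]=0xbd, mem[0x2b]=0x10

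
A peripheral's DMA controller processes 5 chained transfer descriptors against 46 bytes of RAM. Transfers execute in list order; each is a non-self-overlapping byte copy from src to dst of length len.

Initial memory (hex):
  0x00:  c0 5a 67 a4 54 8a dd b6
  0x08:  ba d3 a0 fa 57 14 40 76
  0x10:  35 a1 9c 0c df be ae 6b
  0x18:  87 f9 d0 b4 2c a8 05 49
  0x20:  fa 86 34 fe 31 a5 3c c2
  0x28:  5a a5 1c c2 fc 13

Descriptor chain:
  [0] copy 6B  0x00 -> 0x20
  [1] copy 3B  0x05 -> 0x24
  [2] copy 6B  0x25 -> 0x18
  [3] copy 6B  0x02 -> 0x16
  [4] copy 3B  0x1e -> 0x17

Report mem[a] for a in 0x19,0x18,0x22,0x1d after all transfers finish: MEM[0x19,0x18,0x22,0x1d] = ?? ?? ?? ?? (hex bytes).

[0] 0x00->0x20 len=6 : c0 5a 67 a4 54 8a
[1] 0x05->0x24 len=3 : 8a dd b6
[2] 0x25->0x18 len=6 : dd b6 c2 5a a5 1c
[3] 0x02->0x16 len=6 : 67 a4 54 8a dd b6
[4] 0x1e->0x17 len=3 : 05 49 c0
query mem[0x19]=0xc0, mem[0x18]=0x49, mem[0x22]=0x67, mem[0x1d]=0x1c

MEM[0x19,0x18,0x22,0x1d] = c0 49 67 1c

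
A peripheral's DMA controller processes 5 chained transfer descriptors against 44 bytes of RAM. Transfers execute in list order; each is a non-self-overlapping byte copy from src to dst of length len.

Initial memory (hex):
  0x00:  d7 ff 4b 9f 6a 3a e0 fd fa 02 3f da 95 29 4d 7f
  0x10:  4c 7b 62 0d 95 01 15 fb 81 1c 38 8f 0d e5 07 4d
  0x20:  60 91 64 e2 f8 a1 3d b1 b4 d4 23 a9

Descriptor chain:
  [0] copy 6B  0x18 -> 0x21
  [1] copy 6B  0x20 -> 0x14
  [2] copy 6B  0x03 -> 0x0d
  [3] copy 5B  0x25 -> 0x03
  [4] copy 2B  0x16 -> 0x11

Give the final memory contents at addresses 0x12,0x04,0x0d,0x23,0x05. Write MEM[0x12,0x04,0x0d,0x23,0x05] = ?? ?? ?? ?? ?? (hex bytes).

MEM[0x12,0x04,0x0d,0x23,0x05] = 38 e5 9f 38 b1

  after D0: wrote 6B at 0x21 = 811c388f0de5
  after D1: wrote 6B at 0x14 = 60811c388f0d
  after D2: wrote 6B at 0x0d = 9f6a3ae0fdfa
  after D3: wrote 5B at 0x03 = 0de5b1b4d4
  after D4: wrote 2B at 0x11 = 1c38
query mem[0x12]=0x38, mem[0x04]=0xe5, mem[0x0d]=0x9f, mem[0x23]=0x38, mem[0x05]=0xb1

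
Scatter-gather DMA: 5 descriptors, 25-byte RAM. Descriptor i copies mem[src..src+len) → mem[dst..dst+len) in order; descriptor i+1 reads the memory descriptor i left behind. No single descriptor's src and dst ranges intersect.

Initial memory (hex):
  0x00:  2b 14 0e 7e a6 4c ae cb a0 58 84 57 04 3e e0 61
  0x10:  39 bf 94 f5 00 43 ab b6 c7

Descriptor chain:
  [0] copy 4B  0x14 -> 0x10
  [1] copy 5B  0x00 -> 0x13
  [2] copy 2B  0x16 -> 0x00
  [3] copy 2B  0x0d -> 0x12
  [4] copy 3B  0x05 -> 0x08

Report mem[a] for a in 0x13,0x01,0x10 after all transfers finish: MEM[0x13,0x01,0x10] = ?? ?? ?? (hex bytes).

D0: mem[0x10..0x13] <- [00 43 ab b6]
D1: mem[0x13..0x17] <- [2b 14 0e 7e a6]
D2: mem[0x00..0x01] <- [7e a6]
D3: mem[0x12..0x13] <- [3e e0]
D4: mem[0x08..0x0a] <- [4c ae cb]
query mem[0x13]=0xe0, mem[0x01]=0xa6, mem[0x10]=0x00

MEM[0x13,0x01,0x10] = e0 a6 00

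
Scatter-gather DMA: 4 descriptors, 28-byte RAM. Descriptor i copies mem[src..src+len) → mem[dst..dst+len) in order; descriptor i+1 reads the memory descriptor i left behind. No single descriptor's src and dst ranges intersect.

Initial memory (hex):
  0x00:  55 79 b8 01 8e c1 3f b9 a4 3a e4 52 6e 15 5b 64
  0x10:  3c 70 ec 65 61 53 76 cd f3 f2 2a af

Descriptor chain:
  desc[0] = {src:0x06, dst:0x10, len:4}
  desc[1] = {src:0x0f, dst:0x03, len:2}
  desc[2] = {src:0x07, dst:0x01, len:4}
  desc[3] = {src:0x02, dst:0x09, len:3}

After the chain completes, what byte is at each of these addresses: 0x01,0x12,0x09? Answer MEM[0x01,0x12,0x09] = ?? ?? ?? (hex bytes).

MEM[0x01,0x12,0x09] = b9 a4 a4

  after D0: wrote 4B at 0x10 = 3fb9a43a
  after D1: wrote 2B at 0x03 = 643f
  after D2: wrote 4B at 0x01 = b9a43ae4
  after D3: wrote 3B at 0x09 = a43ae4
query mem[0x01]=0xb9, mem[0x12]=0xa4, mem[0x09]=0xa4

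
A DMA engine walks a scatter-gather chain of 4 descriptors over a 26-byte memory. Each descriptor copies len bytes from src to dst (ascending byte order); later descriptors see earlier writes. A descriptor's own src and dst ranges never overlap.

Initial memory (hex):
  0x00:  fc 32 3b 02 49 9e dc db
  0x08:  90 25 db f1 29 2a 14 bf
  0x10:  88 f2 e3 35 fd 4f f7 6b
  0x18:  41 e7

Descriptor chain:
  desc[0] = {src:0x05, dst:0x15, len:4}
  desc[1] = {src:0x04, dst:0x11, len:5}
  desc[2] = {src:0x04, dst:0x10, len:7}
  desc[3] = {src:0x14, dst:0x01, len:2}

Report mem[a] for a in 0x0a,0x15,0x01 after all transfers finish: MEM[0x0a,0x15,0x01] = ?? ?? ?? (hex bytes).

[0] 0x05->0x15 len=4 : 9e dc db 90
[1] 0x04->0x11 len=5 : 49 9e dc db 90
[2] 0x04->0x10 len=7 : 49 9e dc db 90 25 db
[3] 0x14->0x01 len=2 : 90 25
query mem[0x0a]=0xdb, mem[0x15]=0x25, mem[0x01]=0x90

MEM[0x0a,0x15,0x01] = db 25 90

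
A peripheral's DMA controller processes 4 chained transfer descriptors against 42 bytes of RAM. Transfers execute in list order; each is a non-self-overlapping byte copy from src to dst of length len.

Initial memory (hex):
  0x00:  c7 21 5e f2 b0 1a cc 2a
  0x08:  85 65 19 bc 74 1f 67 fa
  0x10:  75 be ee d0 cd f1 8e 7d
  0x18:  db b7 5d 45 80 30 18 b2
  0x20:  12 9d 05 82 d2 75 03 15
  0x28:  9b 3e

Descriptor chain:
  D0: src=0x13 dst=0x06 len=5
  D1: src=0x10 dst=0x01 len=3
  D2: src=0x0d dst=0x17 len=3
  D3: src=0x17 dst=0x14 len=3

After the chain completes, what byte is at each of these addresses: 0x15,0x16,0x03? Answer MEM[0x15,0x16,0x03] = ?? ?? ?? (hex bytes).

MEM[0x15,0x16,0x03] = 67 fa ee

#0 dst[0x06+5] := {0xd0,0xcd,0xf1,0x8e,0x7d}
#1 dst[0x01+3] := {0x75,0xbe,0xee}
#2 dst[0x17+3] := {0x1f,0x67,0xfa}
#3 dst[0x14+3] := {0x1f,0x67,0xfa}
query mem[0x15]=0x67, mem[0x16]=0xfa, mem[0x03]=0xee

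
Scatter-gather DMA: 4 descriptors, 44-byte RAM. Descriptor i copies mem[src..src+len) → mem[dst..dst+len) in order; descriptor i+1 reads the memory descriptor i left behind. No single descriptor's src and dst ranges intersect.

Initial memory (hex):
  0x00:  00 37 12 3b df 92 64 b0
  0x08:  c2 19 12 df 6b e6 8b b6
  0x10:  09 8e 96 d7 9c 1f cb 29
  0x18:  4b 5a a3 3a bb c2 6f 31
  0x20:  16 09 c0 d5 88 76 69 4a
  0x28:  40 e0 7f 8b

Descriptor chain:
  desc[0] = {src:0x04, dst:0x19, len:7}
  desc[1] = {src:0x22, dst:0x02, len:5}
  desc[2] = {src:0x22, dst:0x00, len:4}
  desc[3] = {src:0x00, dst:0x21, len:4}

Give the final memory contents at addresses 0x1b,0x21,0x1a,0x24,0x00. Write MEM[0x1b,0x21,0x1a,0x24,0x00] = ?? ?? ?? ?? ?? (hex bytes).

  after D0: wrote 7B at 0x19 = df9264b0c21912
  after D1: wrote 5B at 0x02 = c0d5887669
  after D2: wrote 4B at 0x00 = c0d58876
  after D3: wrote 4B at 0x21 = c0d58876
query mem[0x1b]=0x64, mem[0x21]=0xc0, mem[0x1a]=0x92, mem[0x24]=0x76, mem[0x00]=0xc0

MEM[0x1b,0x21,0x1a,0x24,0x00] = 64 c0 92 76 c0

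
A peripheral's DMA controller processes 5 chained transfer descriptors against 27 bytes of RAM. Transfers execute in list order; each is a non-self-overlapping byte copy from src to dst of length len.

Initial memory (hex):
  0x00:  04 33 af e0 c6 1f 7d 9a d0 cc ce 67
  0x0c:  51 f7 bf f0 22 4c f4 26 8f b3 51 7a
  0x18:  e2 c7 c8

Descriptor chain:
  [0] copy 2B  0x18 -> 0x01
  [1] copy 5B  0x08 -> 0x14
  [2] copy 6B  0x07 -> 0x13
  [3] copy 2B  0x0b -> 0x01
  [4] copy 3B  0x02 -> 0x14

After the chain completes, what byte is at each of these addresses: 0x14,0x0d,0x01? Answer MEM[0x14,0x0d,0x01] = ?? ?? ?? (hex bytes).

MEM[0x14,0x0d,0x01] = 51 f7 67

D0: mem[0x01..0x02] <- [e2 c7]
D1: mem[0x14..0x18] <- [d0 cc ce 67 51]
D2: mem[0x13..0x18] <- [9a d0 cc ce 67 51]
D3: mem[0x01..0x02] <- [67 51]
D4: mem[0x14..0x16] <- [51 e0 c6]
query mem[0x14]=0x51, mem[0x0d]=0xf7, mem[0x01]=0x67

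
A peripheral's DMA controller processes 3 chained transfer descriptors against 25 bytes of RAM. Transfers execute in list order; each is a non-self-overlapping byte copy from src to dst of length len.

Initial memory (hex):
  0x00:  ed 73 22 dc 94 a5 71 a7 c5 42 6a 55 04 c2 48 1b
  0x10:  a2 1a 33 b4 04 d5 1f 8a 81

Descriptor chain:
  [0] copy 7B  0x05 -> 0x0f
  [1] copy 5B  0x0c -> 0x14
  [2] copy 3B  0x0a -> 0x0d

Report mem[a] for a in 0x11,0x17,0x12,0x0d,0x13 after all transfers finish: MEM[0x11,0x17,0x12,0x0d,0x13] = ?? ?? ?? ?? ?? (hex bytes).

MEM[0x11,0x17,0x12,0x0d,0x13] = a7 a5 c5 6a 42

D0: mem[0x0f..0x15] <- [a5 71 a7 c5 42 6a 55]
D1: mem[0x14..0x18] <- [04 c2 48 a5 71]
D2: mem[0x0d..0x0f] <- [6a 55 04]
query mem[0x11]=0xa7, mem[0x17]=0xa5, mem[0x12]=0xc5, mem[0x0d]=0x6a, mem[0x13]=0x42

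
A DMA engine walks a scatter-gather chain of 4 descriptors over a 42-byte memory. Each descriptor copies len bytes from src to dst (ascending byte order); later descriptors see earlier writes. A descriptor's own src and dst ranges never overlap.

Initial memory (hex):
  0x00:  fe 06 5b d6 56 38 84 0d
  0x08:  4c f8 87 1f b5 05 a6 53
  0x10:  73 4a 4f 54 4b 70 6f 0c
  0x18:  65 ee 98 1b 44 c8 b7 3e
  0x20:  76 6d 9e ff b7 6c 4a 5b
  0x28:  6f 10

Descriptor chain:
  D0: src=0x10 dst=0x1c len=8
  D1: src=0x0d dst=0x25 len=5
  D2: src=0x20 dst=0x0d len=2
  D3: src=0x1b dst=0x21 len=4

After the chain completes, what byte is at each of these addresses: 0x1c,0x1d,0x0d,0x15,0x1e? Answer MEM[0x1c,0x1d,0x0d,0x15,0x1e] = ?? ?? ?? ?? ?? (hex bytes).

MEM[0x1c,0x1d,0x0d,0x15,0x1e] = 73 4a 4b 70 4f

  after D0: wrote 8B at 0x1c = 734a4f544b706f0c
  after D1: wrote 5B at 0x25 = 05a653734a
  after D2: wrote 2B at 0x0d = 4b70
  after D3: wrote 4B at 0x21 = 1b734a4f
query mem[0x1c]=0x73, mem[0x1d]=0x4a, mem[0x0d]=0x4b, mem[0x15]=0x70, mem[0x1e]=0x4f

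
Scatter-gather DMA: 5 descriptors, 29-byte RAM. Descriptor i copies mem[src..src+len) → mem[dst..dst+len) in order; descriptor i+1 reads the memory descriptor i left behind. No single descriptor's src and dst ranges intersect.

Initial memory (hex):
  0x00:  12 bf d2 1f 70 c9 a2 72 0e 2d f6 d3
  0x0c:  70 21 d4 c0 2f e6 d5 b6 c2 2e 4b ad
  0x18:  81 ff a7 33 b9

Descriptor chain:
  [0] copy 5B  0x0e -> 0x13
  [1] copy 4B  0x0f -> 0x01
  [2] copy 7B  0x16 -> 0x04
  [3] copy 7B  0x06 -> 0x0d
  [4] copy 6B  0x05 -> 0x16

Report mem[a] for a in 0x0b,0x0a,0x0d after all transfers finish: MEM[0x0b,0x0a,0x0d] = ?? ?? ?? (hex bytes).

MEM[0x0b,0x0a,0x0d] = d3 b9 81

D0: mem[0x13..0x17] <- [d4 c0 2f e6 d5]
D1: mem[0x01..0x04] <- [c0 2f e6 d5]
D2: mem[0x04..0x0a] <- [e6 d5 81 ff a7 33 b9]
D3: mem[0x0d..0x13] <- [81 ff a7 33 b9 d3 70]
D4: mem[0x16..0x1b] <- [d5 81 ff a7 33 b9]
query mem[0x0b]=0xd3, mem[0x0a]=0xb9, mem[0x0d]=0x81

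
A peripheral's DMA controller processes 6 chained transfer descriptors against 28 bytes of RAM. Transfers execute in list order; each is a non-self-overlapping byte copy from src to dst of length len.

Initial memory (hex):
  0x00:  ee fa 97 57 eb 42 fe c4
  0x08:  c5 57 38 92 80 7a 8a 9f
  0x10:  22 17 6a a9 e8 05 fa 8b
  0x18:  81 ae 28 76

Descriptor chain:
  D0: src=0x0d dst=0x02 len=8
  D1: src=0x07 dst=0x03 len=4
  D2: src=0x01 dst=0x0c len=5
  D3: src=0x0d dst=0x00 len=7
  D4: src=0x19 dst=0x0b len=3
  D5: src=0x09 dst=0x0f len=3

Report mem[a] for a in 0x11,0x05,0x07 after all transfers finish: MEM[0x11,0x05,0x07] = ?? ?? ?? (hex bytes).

[0] 0x0d->0x02 len=8 : 7a 8a 9f 22 17 6a a9 e8
[1] 0x07->0x03 len=4 : 6a a9 e8 38
[2] 0x01->0x0c len=5 : fa 7a 6a a9 e8
[3] 0x0d->0x00 len=7 : 7a 6a a9 e8 17 6a a9
[4] 0x19->0x0b len=3 : ae 28 76
[5] 0x09->0x0f len=3 : e8 38 ae
query mem[0x11]=0xae, mem[0x05]=0x6a, mem[0x07]=0x6a

MEM[0x11,0x05,0x07] = ae 6a 6a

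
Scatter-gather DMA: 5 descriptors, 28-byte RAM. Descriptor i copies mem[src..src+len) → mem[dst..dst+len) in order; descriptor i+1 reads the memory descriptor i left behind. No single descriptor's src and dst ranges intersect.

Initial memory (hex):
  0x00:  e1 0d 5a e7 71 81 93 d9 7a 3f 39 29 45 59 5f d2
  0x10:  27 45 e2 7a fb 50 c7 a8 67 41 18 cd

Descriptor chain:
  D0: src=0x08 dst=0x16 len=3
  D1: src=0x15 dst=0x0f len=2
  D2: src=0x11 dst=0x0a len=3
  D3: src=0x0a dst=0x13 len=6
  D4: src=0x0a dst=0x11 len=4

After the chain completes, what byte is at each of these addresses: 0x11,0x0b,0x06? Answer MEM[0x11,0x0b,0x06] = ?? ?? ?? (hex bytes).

[0] 0x08->0x16 len=3 : 7a 3f 39
[1] 0x15->0x0f len=2 : 50 7a
[2] 0x11->0x0a len=3 : 45 e2 7a
[3] 0x0a->0x13 len=6 : 45 e2 7a 59 5f 50
[4] 0x0a->0x11 len=4 : 45 e2 7a 59
query mem[0x11]=0x45, mem[0x0b]=0xe2, mem[0x06]=0x93

MEM[0x11,0x0b,0x06] = 45 e2 93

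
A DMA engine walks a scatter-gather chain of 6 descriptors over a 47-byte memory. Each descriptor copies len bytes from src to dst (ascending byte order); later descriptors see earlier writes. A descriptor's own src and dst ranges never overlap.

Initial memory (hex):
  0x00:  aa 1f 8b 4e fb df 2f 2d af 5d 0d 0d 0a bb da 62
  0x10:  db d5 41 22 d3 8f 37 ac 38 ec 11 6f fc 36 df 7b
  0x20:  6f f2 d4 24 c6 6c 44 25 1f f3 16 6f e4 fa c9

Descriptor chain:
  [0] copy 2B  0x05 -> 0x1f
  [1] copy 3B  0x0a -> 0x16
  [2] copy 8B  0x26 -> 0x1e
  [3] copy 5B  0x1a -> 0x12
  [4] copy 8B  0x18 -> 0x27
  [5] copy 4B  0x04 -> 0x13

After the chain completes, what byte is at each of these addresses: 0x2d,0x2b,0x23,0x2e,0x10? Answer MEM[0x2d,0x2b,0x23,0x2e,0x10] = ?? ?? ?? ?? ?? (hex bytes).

#0 dst[0x1f+2] := {0xdf,0x2f}
#1 dst[0x16+3] := {0x0d,0x0d,0x0a}
#2 dst[0x1e+8] := {0x44,0x25,0x1f,0xf3,0x16,0x6f,0xe4,0xfa}
#3 dst[0x12+5] := {0x11,0x6f,0xfc,0x36,0x44}
#4 dst[0x27+8] := {0x0a,0xec,0x11,0x6f,0xfc,0x36,0x44,0x25}
#5 dst[0x13+4] := {0xfb,0xdf,0x2f,0x2d}
query mem[0x2d]=0x44, mem[0x2b]=0xfc, mem[0x23]=0x6f, mem[0x2e]=0x25, mem[0x10]=0xdb

MEM[0x2d,0x2b,0x23,0x2e,0x10] = 44 fc 6f 25 db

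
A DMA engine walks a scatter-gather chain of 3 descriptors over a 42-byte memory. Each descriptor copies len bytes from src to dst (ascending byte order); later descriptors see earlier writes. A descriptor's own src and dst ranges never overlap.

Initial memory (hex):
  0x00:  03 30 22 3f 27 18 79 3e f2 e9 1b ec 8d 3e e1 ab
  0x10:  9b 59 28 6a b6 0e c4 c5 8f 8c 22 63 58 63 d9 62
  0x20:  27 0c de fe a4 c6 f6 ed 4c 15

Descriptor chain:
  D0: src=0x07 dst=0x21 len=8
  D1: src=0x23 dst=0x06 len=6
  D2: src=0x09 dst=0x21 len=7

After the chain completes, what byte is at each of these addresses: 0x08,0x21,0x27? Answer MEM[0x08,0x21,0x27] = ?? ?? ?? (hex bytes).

  after D0: wrote 8B at 0x21 = 3ef2e91bec8d3ee1
  after D1: wrote 6B at 0x06 = e91bec8d3ee1
  after D2: wrote 7B at 0x21 = 8d3ee18d3ee1ab
query mem[0x08]=0xec, mem[0x21]=0x8d, mem[0x27]=0xab

MEM[0x08,0x21,0x27] = ec 8d ab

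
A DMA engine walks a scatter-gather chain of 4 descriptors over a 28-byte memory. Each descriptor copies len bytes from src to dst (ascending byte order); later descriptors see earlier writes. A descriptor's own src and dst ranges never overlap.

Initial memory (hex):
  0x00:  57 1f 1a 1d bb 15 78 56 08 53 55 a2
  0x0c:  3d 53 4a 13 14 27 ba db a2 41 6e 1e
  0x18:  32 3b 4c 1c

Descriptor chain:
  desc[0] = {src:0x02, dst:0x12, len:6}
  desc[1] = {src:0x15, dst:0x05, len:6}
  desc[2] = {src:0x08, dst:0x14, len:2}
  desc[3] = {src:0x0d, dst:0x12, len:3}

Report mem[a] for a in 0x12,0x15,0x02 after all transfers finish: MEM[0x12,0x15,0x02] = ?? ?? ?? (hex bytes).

#0 dst[0x12+6] := {0x1a,0x1d,0xbb,0x15,0x78,0x56}
#1 dst[0x05+6] := {0x15,0x78,0x56,0x32,0x3b,0x4c}
#2 dst[0x14+2] := {0x32,0x3b}
#3 dst[0x12+3] := {0x53,0x4a,0x13}
query mem[0x12]=0x53, mem[0x15]=0x3b, mem[0x02]=0x1a

MEM[0x12,0x15,0x02] = 53 3b 1a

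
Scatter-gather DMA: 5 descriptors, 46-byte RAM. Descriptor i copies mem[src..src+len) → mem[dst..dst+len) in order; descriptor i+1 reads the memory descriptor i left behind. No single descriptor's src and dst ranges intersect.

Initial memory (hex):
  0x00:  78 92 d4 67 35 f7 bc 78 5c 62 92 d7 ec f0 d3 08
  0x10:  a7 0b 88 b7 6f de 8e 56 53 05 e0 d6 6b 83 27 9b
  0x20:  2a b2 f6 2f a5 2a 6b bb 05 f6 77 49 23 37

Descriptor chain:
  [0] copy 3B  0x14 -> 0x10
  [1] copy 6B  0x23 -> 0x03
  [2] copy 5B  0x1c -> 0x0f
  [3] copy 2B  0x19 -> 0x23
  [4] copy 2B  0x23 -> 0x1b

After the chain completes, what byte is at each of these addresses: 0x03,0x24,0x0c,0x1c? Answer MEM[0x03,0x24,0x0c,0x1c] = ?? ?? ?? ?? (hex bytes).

MEM[0x03,0x24,0x0c,0x1c] = 2f e0 ec e0

[0] 0x14->0x10 len=3 : 6f de 8e
[1] 0x23->0x03 len=6 : 2f a5 2a 6b bb 05
[2] 0x1c->0x0f len=5 : 6b 83 27 9b 2a
[3] 0x19->0x23 len=2 : 05 e0
[4] 0x23->0x1b len=2 : 05 e0
query mem[0x03]=0x2f, mem[0x24]=0xe0, mem[0x0c]=0xec, mem[0x1c]=0xe0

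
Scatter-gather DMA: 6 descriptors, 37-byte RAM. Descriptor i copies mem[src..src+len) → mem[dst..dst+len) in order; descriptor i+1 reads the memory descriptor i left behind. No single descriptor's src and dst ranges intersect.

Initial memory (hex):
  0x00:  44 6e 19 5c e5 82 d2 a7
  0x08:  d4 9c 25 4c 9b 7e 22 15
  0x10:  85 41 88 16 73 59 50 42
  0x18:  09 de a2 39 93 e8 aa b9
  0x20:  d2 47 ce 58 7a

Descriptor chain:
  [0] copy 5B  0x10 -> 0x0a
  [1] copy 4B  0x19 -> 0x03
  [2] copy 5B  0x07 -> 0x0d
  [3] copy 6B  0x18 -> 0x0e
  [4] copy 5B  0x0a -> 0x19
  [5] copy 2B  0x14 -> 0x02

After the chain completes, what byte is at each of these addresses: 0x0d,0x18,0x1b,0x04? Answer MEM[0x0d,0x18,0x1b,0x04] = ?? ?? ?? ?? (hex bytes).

#0 dst[0x0a+5] := {0x85,0x41,0x88,0x16,0x73}
#1 dst[0x03+4] := {0xde,0xa2,0x39,0x93}
#2 dst[0x0d+5] := {0xa7,0xd4,0x9c,0x85,0x41}
#3 dst[0x0e+6] := {0x09,0xde,0xa2,0x39,0x93,0xe8}
#4 dst[0x19+5] := {0x85,0x41,0x88,0xa7,0x09}
#5 dst[0x02+2] := {0x73,0x59}
query mem[0x0d]=0xa7, mem[0x18]=0x09, mem[0x1b]=0x88, mem[0x04]=0xa2

MEM[0x0d,0x18,0x1b,0x04] = a7 09 88 a2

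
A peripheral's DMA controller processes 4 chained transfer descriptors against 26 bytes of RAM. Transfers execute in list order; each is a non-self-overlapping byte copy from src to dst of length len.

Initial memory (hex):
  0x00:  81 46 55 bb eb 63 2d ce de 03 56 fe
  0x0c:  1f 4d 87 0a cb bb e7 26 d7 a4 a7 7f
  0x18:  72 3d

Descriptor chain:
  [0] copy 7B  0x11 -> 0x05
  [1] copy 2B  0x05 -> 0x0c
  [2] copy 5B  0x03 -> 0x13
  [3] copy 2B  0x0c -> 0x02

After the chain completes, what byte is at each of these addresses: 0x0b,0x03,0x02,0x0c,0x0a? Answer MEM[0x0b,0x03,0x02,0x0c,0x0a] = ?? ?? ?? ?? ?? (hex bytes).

MEM[0x0b,0x03,0x02,0x0c,0x0a] = 7f e7 bb bb a7

D0: mem[0x05..0x0b] <- [bb e7 26 d7 a4 a7 7f]
D1: mem[0x0c..0x0d] <- [bb e7]
D2: mem[0x13..0x17] <- [bb eb bb e7 26]
D3: mem[0x02..0x03] <- [bb e7]
query mem[0x0b]=0x7f, mem[0x03]=0xe7, mem[0x02]=0xbb, mem[0x0c]=0xbb, mem[0x0a]=0xa7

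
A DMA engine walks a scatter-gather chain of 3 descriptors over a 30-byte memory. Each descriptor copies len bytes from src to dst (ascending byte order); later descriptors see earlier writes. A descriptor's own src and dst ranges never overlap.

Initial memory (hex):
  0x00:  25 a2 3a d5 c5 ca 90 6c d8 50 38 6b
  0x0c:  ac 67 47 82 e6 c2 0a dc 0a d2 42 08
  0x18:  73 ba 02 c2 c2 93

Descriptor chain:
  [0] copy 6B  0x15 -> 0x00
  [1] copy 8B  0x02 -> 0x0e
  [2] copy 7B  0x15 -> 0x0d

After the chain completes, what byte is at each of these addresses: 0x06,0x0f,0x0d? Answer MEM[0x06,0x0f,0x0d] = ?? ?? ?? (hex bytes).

MEM[0x06,0x0f,0x0d] = 90 08 50

#0 dst[0x00+6] := {0xd2,0x42,0x08,0x73,0xba,0x02}
#1 dst[0x0e+8] := {0x08,0x73,0xba,0x02,0x90,0x6c,0xd8,0x50}
#2 dst[0x0d+7] := {0x50,0x42,0x08,0x73,0xba,0x02,0xc2}
query mem[0x06]=0x90, mem[0x0f]=0x08, mem[0x0d]=0x50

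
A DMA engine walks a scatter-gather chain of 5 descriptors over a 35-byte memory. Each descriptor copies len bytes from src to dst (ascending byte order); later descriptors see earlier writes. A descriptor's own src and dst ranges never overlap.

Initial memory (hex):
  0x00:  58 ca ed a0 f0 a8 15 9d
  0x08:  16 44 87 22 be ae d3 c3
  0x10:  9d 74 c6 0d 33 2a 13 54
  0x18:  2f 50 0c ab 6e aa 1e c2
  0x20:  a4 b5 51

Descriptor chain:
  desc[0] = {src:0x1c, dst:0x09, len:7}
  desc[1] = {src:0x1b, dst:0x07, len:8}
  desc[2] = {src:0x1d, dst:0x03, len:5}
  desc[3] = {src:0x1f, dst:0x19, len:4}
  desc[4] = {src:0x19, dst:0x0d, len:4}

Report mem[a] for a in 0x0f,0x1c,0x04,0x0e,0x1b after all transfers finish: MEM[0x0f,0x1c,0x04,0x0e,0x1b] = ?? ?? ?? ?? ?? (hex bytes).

MEM[0x0f,0x1c,0x04,0x0e,0x1b] = b5 51 1e a4 b5

D0: mem[0x09..0x0f] <- [6e aa 1e c2 a4 b5 51]
D1: mem[0x07..0x0e] <- [ab 6e aa 1e c2 a4 b5 51]
D2: mem[0x03..0x07] <- [aa 1e c2 a4 b5]
D3: mem[0x19..0x1c] <- [c2 a4 b5 51]
D4: mem[0x0d..0x10] <- [c2 a4 b5 51]
query mem[0x0f]=0xb5, mem[0x1c]=0x51, mem[0x04]=0x1e, mem[0x0e]=0xa4, mem[0x1b]=0xb5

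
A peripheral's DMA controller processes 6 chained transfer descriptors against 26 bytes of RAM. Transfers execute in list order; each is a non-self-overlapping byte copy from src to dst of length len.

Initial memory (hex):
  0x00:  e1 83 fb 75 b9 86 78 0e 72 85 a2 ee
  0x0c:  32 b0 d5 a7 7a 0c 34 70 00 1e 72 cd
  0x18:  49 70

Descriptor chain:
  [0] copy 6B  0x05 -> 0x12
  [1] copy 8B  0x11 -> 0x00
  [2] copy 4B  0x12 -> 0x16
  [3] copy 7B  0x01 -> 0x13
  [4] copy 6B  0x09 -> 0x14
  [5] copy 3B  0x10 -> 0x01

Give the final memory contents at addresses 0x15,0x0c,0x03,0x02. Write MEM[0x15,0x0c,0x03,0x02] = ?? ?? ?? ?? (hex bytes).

MEM[0x15,0x0c,0x03,0x02] = a2 32 86 0c

[0] 0x05->0x12 len=6 : 86 78 0e 72 85 a2
[1] 0x11->0x00 len=8 : 0c 86 78 0e 72 85 a2 49
[2] 0x12->0x16 len=4 : 86 78 0e 72
[3] 0x01->0x13 len=7 : 86 78 0e 72 85 a2 49
[4] 0x09->0x14 len=6 : 85 a2 ee 32 b0 d5
[5] 0x10->0x01 len=3 : 7a 0c 86
query mem[0x15]=0xa2, mem[0x0c]=0x32, mem[0x03]=0x86, mem[0x02]=0x0c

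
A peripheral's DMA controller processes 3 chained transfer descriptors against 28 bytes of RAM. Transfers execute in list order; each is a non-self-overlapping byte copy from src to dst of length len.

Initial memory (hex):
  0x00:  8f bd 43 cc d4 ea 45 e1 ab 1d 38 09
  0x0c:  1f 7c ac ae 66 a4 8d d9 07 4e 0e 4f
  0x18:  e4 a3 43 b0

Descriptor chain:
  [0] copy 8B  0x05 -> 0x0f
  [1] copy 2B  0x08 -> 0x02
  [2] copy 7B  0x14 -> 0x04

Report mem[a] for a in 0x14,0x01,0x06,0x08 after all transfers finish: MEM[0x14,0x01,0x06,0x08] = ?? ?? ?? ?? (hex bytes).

MEM[0x14,0x01,0x06,0x08] = 38 bd 1f e4

D0: mem[0x0f..0x16] <- [ea 45 e1 ab 1d 38 09 1f]
D1: mem[0x02..0x03] <- [ab 1d]
D2: mem[0x04..0x0a] <- [38 09 1f 4f e4 a3 43]
query mem[0x14]=0x38, mem[0x01]=0xbd, mem[0x06]=0x1f, mem[0x08]=0xe4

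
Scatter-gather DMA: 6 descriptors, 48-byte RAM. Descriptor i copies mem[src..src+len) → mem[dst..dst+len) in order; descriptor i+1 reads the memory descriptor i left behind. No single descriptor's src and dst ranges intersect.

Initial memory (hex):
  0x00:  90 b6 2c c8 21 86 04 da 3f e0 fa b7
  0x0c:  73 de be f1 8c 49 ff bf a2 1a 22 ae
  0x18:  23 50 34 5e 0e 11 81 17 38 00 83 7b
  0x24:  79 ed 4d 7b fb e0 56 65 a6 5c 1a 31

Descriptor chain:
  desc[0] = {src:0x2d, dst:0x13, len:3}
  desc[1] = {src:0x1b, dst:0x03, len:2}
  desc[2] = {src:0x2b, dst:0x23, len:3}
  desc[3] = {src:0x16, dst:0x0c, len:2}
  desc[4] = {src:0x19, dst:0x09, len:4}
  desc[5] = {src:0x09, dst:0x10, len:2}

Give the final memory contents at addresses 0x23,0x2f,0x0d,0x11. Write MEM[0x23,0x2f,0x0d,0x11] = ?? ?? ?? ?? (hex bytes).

MEM[0x23,0x2f,0x0d,0x11] = 65 31 ae 34

  after D0: wrote 3B at 0x13 = 5c1a31
  after D1: wrote 2B at 0x03 = 5e0e
  after D2: wrote 3B at 0x23 = 65a65c
  after D3: wrote 2B at 0x0c = 22ae
  after D4: wrote 4B at 0x09 = 50345e0e
  after D5: wrote 2B at 0x10 = 5034
query mem[0x23]=0x65, mem[0x2f]=0x31, mem[0x0d]=0xae, mem[0x11]=0x34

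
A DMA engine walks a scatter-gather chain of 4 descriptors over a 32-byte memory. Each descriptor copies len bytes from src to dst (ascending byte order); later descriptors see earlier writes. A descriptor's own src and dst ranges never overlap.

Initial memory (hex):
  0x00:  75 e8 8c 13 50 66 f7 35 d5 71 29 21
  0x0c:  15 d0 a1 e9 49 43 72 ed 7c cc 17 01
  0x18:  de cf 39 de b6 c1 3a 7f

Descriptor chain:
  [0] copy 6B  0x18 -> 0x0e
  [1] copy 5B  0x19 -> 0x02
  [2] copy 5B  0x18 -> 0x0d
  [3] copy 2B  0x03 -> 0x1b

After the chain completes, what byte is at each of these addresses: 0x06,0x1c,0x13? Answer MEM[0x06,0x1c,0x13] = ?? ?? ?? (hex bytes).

MEM[0x06,0x1c,0x13] = c1 de c1

  after D0: wrote 6B at 0x0e = decf39deb6c1
  after D1: wrote 5B at 0x02 = cf39deb6c1
  after D2: wrote 5B at 0x0d = decf39deb6
  after D3: wrote 2B at 0x1b = 39de
query mem[0x06]=0xc1, mem[0x1c]=0xde, mem[0x13]=0xc1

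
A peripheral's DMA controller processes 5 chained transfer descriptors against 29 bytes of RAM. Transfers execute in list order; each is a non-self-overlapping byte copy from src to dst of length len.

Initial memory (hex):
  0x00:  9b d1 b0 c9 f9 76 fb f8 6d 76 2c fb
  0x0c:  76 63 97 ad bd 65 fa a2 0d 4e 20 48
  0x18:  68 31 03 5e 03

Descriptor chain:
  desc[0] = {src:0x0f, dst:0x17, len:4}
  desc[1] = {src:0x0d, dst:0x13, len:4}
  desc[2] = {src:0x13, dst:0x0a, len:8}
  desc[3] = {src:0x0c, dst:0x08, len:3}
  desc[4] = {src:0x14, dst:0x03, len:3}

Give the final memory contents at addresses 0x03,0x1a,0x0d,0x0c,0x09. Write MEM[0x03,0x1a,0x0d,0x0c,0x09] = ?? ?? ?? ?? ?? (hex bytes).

MEM[0x03,0x1a,0x0d,0x0c,0x09] = 97 fa bd ad bd

D0: mem[0x17..0x1a] <- [ad bd 65 fa]
D1: mem[0x13..0x16] <- [63 97 ad bd]
D2: mem[0x0a..0x11] <- [63 97 ad bd ad bd 65 fa]
D3: mem[0x08..0x0a] <- [ad bd ad]
D4: mem[0x03..0x05] <- [97 ad bd]
query mem[0x03]=0x97, mem[0x1a]=0xfa, mem[0x0d]=0xbd, mem[0x0c]=0xad, mem[0x09]=0xbd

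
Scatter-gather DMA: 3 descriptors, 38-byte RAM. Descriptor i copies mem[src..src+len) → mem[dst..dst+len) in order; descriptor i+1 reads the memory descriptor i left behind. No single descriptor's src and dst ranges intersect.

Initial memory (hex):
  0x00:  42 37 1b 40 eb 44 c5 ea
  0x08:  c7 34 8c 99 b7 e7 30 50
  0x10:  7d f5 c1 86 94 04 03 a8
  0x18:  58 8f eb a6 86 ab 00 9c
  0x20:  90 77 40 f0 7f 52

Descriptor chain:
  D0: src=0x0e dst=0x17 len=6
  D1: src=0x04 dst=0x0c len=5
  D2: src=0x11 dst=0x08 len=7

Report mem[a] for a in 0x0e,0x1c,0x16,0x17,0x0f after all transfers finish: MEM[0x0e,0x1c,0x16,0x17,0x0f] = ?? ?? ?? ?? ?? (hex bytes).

  after D0: wrote 6B at 0x17 = 30507df5c186
  after D1: wrote 5B at 0x0c = eb44c5eac7
  after D2: wrote 7B at 0x08 = f5c18694040330
query mem[0x0e]=0x30, mem[0x1c]=0x86, mem[0x16]=0x03, mem[0x17]=0x30, mem[0x0f]=0xea

MEM[0x0e,0x1c,0x16,0x17,0x0f] = 30 86 03 30 ea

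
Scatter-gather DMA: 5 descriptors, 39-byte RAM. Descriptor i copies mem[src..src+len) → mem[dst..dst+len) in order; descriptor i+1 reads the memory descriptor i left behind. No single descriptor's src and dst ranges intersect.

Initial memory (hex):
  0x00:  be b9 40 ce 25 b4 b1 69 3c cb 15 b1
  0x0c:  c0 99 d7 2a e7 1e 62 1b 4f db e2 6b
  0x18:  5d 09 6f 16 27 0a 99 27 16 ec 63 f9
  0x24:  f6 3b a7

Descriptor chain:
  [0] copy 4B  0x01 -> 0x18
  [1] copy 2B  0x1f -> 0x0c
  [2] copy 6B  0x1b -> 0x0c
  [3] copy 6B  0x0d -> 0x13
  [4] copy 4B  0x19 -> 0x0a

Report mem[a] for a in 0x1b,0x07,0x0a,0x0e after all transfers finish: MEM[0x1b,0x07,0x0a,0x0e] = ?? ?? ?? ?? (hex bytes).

D0: mem[0x18..0x1b] <- [b9 40 ce 25]
D1: mem[0x0c..0x0d] <- [27 16]
D2: mem[0x0c..0x11] <- [25 27 0a 99 27 16]
D3: mem[0x13..0x18] <- [27 0a 99 27 16 62]
D4: mem[0x0a..0x0d] <- [40 ce 25 27]
query mem[0x1b]=0x25, mem[0x07]=0x69, mem[0x0a]=0x40, mem[0x0e]=0x0a

MEM[0x1b,0x07,0x0a,0x0e] = 25 69 40 0a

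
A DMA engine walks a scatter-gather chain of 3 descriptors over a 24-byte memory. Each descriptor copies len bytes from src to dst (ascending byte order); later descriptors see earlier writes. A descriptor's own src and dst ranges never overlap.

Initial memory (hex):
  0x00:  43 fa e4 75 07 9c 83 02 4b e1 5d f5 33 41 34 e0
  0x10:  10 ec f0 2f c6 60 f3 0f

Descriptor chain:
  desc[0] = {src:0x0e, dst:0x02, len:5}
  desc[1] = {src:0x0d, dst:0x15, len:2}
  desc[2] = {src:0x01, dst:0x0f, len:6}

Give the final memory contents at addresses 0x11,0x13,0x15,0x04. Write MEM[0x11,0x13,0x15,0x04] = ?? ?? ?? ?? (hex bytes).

MEM[0x11,0x13,0x15,0x04] = e0 ec 41 10

  after D0: wrote 5B at 0x02 = 34e010ecf0
  after D1: wrote 2B at 0x15 = 4134
  after D2: wrote 6B at 0x0f = fa34e010ecf0
query mem[0x11]=0xe0, mem[0x13]=0xec, mem[0x15]=0x41, mem[0x04]=0x10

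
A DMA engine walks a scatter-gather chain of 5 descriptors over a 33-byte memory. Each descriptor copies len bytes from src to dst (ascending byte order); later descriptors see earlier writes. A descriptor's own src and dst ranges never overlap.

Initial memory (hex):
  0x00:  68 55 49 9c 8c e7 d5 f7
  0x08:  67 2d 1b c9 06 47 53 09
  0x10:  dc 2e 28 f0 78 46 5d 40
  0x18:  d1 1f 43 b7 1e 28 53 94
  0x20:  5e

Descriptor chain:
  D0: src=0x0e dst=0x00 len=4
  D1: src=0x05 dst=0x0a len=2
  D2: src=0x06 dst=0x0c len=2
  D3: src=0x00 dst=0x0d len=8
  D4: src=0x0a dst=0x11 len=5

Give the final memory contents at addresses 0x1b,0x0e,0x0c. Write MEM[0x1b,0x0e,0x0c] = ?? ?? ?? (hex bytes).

  after D0: wrote 4B at 0x00 = 5309dc2e
  after D1: wrote 2B at 0x0a = e7d5
  after D2: wrote 2B at 0x0c = d5f7
  after D3: wrote 8B at 0x0d = 5309dc2e8ce7d5f7
  after D4: wrote 5B at 0x11 = e7d5d55309
query mem[0x1b]=0xb7, mem[0x0e]=0x09, mem[0x0c]=0xd5

MEM[0x1b,0x0e,0x0c] = b7 09 d5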